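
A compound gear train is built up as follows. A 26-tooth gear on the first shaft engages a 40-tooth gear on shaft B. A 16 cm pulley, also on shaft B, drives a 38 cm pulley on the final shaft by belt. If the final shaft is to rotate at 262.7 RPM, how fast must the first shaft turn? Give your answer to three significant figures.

960 RPM

Overall ratio R = 1.5385 × 2.375 = 3.6538.
Required input speed = output speed × R = 262.7 × 3.6538 = 959.87 RPM.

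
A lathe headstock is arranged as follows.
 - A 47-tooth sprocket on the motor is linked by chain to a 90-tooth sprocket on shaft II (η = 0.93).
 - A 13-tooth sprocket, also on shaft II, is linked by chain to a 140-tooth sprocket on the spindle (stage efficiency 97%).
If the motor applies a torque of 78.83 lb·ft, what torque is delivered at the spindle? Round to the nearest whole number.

chain 90/47 = 1.9149 → τ = 78.83·1.9149·0.93 = 140.38 lb·ft
chain 140/13 = 10.769 → τ = 140.38·10.769·0.97 = 1466.5 lb·ft

1466 lb·ft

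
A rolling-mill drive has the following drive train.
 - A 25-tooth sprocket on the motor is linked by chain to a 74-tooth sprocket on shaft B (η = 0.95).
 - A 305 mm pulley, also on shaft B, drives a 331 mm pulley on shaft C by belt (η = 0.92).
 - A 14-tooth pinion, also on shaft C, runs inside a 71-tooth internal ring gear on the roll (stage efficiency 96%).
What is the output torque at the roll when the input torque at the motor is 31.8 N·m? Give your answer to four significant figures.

434.7 N·m

After the chain (74/25): 31.8 × 2.96 × 0.95 = 89.422 N·m
After the belt (331/305): 89.422 × 1.0852 × 0.92 = 89.281 N·m
After the internal gear (71/14): 89.281 × 5.0714 × 0.96 = 434.67 N·m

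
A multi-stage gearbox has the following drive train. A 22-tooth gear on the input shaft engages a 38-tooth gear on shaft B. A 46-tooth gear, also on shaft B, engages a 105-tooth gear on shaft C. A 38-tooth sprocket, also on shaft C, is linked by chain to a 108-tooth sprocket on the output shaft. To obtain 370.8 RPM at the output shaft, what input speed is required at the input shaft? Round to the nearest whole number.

4155 RPM

Overall ratio R = 1.7273 × 2.2826 × 2.8421 = 11.206.
Required input speed = output speed × R = 370.8 × 11.206 = 4155 RPM.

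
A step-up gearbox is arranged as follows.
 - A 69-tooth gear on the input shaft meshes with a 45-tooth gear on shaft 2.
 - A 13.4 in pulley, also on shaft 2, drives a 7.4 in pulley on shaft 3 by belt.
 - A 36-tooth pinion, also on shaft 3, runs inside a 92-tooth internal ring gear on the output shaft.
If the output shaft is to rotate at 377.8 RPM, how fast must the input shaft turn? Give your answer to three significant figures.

348 RPM

Overall ratio R = 0.65217 × 0.55224 × 2.5556 = 0.9204.
Required input speed = output speed × R = 377.8 × 0.9204 = 347.73 RPM.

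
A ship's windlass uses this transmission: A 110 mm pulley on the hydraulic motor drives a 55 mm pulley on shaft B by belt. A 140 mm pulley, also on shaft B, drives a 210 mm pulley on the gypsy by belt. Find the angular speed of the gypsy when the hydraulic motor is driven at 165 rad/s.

220 rad/s

Belt: ratio = 55/110 = 0.5, so shaft B turns at 165 / 0.5 = 330 rad/s.
Belt: ratio = 210/140 = 1.5, so the gypsy turns at 330 / 1.5 = 220 rad/s.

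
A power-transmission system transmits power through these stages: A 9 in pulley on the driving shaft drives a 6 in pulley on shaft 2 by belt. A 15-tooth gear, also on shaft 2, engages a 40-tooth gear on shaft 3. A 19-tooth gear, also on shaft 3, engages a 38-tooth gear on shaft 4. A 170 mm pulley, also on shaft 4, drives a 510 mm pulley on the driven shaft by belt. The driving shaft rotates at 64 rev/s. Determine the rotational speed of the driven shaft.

belt 6/9 = 0.66667 → 64/0.66667 = 96 rev/s
gear mesh 40/15 = 2.6667 → 96/2.6667 = 36 rev/s
gear mesh 38/19 = 2 → 36/2 = 18 rev/s
belt 510/170 = 3 → 18/3 = 6 rev/s

6 rev/s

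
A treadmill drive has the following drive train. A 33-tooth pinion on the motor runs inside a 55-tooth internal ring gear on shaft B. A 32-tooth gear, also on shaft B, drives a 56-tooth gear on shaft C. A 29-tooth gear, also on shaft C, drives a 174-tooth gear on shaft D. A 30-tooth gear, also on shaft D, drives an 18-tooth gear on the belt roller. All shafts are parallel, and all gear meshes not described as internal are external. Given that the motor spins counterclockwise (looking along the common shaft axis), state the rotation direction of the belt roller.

clockwise

the motor → shaft B: internal mesh, same direction → CCW.
shaft B → shaft C: external mesh, 1 reversal → CW.
shaft C → shaft D: external mesh, 1 reversal → CCW.
shaft D → the belt roller: external mesh, 1 reversal → CW.
3 reversals in total — an odd number — so the belt roller turns opposite to the motor.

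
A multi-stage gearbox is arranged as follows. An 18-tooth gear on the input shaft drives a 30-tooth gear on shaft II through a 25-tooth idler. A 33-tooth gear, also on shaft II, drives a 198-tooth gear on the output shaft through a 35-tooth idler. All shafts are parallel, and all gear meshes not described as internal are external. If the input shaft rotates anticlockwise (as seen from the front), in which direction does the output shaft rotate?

anticlockwise

the input shaft → shaft II: driver → idler → driven is 2 external meshes, 2 reversals → CCW.
shaft II → the output shaft: driver → idler → driven is 2 external meshes, 2 reversals → CCW.
4 reversals in total — an even number — so the output shaft turns the same way as the input shaft.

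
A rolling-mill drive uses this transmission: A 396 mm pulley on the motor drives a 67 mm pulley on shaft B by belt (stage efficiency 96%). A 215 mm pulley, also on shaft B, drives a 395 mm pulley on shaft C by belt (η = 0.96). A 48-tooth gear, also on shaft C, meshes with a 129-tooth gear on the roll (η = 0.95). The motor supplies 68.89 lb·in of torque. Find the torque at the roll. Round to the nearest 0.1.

belt 67/396 = 0.16919 → τ = 68.89·0.16919·0.96 = 11.189 lb·in
belt 395/215 = 1.8372 → τ = 11.189·1.8372·0.96 = 19.735 lb·in
gear mesh 129/48 = 2.6875 → τ = 19.735·2.6875·0.95 = 50.386 lb·in

50.4 lb·in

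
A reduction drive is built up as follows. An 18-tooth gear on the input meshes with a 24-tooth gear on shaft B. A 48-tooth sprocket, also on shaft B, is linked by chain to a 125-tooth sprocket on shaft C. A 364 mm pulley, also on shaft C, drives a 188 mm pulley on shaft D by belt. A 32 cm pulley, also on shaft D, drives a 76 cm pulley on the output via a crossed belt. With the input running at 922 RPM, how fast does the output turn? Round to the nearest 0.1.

216.5 RPM

gear mesh 24/18 = 1.3333 → 922/1.3333 = 691.5 RPM
chain 125/48 = 2.6042 → 691.5/2.6042 = 265.54 RPM
belt 188/364 = 0.51648 → 265.54/0.51648 = 514.12 RPM
belt 76/32 = 2.375 → 514.12/2.375 = 216.47 RPM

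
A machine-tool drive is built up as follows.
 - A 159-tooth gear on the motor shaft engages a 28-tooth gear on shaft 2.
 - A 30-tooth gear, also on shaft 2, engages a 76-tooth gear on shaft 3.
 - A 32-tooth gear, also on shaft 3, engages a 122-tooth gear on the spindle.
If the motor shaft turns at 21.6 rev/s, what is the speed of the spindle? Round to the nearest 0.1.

12.7 rev/s

Gear mesh: ratio = 28/159 = 0.1761, so shaft 2 turns at 21.6 / 0.1761 = 122.66 rev/s.
Gear mesh: ratio = 76/30 = 2.5333, so shaft 3 turns at 122.66 / 2.5333 = 48.417 rev/s.
Gear mesh: ratio = 122/32 = 3.8125, so the spindle turns at 48.417 / 3.8125 = 12.7 rev/s.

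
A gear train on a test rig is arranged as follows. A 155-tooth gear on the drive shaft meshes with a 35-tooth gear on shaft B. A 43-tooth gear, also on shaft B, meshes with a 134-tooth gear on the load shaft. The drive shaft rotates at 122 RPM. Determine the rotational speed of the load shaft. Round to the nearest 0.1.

173.4 RPM

the drive shaft → shaft B (gear mesh, 35/155): 122 ÷ 0.22581 = 540.29 RPM
shaft B → the load shaft (gear mesh, 134/43): 540.29 ÷ 3.1163 = 173.38 RPM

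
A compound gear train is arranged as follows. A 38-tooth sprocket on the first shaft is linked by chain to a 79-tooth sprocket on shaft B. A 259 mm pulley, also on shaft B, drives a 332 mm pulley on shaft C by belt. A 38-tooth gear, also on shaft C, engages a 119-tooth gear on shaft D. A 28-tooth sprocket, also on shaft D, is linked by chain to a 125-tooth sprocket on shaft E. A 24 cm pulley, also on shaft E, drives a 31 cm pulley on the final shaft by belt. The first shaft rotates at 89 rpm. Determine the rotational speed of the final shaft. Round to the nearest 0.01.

Chain: ratio = 79/38 = 2.0789, so shaft B turns at 89 / 2.0789 = 42.81 rpm.
Belt: ratio = 332/259 = 1.2819, so shaft C turns at 42.81 / 1.2819 = 33.397 rpm.
Gear mesh: ratio = 119/38 = 3.1316, so shaft D turns at 33.397 / 3.1316 = 10.665 rpm.
Chain: ratio = 125/28 = 4.4643, so shaft E turns at 10.665 / 4.4643 = 2.3889 rpm.
Belt: ratio = 31/24 = 1.2917, so the final shaft turns at 2.3889 / 1.2917 = 1.8494 rpm.

1.85 rpm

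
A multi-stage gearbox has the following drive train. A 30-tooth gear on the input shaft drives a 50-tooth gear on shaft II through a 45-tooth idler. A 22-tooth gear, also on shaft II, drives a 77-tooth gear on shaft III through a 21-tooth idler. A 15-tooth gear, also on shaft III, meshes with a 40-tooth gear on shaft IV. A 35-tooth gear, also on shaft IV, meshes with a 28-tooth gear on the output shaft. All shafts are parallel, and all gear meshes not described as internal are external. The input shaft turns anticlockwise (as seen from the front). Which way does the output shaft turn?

the input shaft → shaft II: driver → idler → driven is 2 external meshes, 2 reversals → CCW.
shaft II → shaft III: driver → idler → driven is 2 external meshes, 2 reversals → CCW.
shaft III → shaft IV: external mesh, 1 reversal → CW.
shaft IV → the output shaft: external mesh, 1 reversal → CCW.
6 reversals in total — an even number — so the output shaft turns the same way as the input shaft.

anticlockwise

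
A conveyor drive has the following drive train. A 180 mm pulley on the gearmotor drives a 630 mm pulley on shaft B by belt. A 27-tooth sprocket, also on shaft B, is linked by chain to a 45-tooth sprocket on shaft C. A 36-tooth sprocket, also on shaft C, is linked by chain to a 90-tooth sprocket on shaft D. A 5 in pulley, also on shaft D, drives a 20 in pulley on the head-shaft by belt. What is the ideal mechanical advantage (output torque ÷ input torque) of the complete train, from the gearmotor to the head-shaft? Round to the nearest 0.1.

58.3

Each stage contributes driven/driver: belt 630/180 = 3.5, chain 45/27 = 1.6667, chain 90/36 = 2.5, belt 20/5 = 4.
Overall: 3.5 × 1.6667 × 2.5 × 4 = 58.333.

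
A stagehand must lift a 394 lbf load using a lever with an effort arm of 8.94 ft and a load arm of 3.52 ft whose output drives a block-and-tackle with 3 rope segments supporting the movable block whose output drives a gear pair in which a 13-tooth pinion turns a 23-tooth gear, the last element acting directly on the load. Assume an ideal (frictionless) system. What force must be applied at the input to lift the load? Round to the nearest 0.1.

29.2 lbf

Lever MA = effort arm / load arm = 8.94/3.52 = 2.5398.
Block-and-tackle MA = number of supporting rope parts = 3.
Gear pair MA = 23/13 = 1.7692.
Combined ideal MA = 2.5398 × 3 × 1.7692 = 13.48.
Effort = load / MA = 394 / 13.48 = 29.228 lbf.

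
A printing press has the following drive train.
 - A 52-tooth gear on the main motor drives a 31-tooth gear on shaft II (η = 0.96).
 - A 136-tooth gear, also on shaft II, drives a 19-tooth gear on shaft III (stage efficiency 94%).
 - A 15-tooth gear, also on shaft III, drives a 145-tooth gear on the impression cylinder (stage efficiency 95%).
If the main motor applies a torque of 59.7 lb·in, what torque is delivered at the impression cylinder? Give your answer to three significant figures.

41.2 lb·in

Gear mesh: ratio = 31/52 = 0.59615; torque at shaft II = 59.7 × 0.59615 × 0.96 = 34.167 lb·in.
Gear mesh: ratio = 19/136 = 0.13971; torque at shaft III = 34.167 × 0.13971 × 0.94 = 4.4869 lb·in.
Gear mesh: ratio = 145/15 = 9.6667; torque at the impression cylinder = 4.4869 × 9.6667 × 0.95 = 41.205 lb·in.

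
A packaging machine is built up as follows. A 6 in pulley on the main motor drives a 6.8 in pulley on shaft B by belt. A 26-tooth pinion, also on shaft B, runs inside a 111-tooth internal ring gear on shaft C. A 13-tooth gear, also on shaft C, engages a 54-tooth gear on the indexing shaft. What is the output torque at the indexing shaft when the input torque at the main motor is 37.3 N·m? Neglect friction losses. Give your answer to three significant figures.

750 N·m

After the belt (6.8/6): 37.3 × 1.1333 = 42.273 N·m
After the internal gear (111/26): 42.273 × 4.2692 = 180.47 N·m
After the gear mesh (54/13): 180.47 × 4.1538 = 749.66 N·m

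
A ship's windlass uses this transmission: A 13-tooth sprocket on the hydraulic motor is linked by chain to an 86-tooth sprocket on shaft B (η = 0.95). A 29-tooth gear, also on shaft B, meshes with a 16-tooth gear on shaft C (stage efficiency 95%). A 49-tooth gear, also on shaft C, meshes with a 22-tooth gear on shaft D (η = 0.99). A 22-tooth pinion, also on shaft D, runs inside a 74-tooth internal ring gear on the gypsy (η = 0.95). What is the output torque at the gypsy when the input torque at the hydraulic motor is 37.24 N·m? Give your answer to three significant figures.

After the chain (86/13): 37.24 × 6.6154 × 0.95 = 234.04 N·m
After the gear mesh (16/29): 234.04 × 0.55172 × 0.95 = 122.67 N·m
After the gear mesh (22/49): 122.67 × 0.44898 × 0.99 = 54.525 N·m
After the internal gear (74/22): 54.525 × 3.3636 × 0.95 = 174.23 N·m

174 N·m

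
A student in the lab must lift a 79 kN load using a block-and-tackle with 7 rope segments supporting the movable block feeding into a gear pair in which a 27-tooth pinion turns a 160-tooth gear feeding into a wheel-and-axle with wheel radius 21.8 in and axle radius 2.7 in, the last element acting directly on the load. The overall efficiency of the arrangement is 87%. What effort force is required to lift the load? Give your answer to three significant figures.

Block-and-tackle MA = number of supporting rope parts = 7.
Gear pair MA = 160/27 = 5.9259.
Wheel-and-axle MA = R/r = 21.8/2.7 = 8.0741.
Combined ideal MA = 7 × 5.9259 × 8.0741 = 334.92.
Actual MA = 334.92 × 0.87 = 291.38.
Effort = load / actual MA = 79 / 291.38 = 0.27112 kN.

0.271 kN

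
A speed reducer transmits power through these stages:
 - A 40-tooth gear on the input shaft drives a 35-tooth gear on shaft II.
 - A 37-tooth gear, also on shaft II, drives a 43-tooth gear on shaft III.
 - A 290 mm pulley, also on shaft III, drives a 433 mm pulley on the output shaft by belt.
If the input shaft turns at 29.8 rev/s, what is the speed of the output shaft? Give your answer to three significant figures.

19.6 rev/s

gear mesh 35/40 = 0.875 → 29.8/0.875 = 34.057 rev/s
gear mesh 43/37 = 1.1622 → 34.057/1.1622 = 29.305 rev/s
belt 433/290 = 1.4931 → 29.305/1.4931 = 19.627 rev/s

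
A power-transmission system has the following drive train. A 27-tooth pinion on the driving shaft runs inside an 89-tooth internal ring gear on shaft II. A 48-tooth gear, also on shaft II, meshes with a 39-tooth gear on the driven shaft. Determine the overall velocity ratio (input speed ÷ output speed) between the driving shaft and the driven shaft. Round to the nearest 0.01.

Each stage contributes driven/driver: internal gear 89/27 = 3.2963, gear mesh 39/48 = 0.8125.
Overall: 3.2963 × 0.8125 = 2.6782.

2.68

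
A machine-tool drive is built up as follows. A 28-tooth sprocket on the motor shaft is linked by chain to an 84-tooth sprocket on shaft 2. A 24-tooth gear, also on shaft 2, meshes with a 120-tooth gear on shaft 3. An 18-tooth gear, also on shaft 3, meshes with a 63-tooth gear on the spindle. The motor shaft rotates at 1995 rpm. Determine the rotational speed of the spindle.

38 rpm

chain 84/28 = 3 → 1995/3 = 665 rpm
gear mesh 120/24 = 5 → 665/5 = 133 rpm
gear mesh 63/18 = 3.5 → 133/3.5 = 38 rpm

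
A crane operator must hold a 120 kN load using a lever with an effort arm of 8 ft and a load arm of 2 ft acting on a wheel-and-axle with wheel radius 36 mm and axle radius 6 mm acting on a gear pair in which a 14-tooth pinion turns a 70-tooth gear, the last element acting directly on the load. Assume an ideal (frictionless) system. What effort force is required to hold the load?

Lever MA = effort arm / load arm = 8/2 = 4.
Wheel-and-axle MA = R/r = 36/6 = 6.
Gear pair MA = 70/14 = 5.
Combined ideal MA = 4 × 6 × 5 = 120.
Effort = load / MA = 120 / 120 = 1 kN.

1 kN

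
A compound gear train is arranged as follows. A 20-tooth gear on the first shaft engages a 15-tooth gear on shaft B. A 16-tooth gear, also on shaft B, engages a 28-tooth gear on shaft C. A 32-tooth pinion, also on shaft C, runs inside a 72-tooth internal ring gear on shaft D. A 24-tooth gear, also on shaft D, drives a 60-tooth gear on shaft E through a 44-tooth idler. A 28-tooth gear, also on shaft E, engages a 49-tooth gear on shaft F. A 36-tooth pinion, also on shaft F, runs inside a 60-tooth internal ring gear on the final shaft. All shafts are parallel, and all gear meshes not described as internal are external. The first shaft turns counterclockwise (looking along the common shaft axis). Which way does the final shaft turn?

the first shaft → shaft B: external mesh, 1 reversal → CW.
shaft B → shaft C: external mesh, 1 reversal → CCW.
shaft C → shaft D: internal mesh, same direction → CCW.
shaft D → shaft E: driver → idler → driven is 2 external meshes, 2 reversals → CCW.
shaft E → shaft F: external mesh, 1 reversal → CW.
shaft F → the final shaft: internal mesh, same direction → CW.
5 reversals in total — an odd number — so the final shaft turns opposite to the first shaft.

clockwise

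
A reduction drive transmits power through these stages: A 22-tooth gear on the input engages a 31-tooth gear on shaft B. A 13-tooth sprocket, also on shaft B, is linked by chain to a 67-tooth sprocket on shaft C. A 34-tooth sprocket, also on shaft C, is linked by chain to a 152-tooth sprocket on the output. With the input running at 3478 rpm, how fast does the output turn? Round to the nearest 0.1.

Gear mesh: ratio = 31/22 = 1.4091, so shaft B turns at 3478 / 1.4091 = 2468.3 rpm.
Chain: ratio = 67/13 = 5.1538, so shaft C turns at 2468.3 / 5.1538 = 478.92 rpm.
Chain: ratio = 152/34 = 4.4706, so the output turns at 478.92 / 4.4706 = 107.13 rpm.

107.1 rpm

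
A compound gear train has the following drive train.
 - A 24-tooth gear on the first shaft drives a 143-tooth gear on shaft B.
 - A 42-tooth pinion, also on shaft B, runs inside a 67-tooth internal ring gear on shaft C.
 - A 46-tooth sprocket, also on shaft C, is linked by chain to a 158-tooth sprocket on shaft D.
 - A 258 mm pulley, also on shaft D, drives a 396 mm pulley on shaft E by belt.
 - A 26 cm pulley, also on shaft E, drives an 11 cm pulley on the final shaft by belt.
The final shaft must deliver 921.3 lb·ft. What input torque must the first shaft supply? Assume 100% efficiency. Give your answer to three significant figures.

43.5 lb·ft

Overall ratio R = 5.9583 × 1.5952 × 3.4348 × 1.5349 × 0.42308 = 21.2.
Input torque = output torque / R = 921.3 / 21.2 = 43.457 lb·ft.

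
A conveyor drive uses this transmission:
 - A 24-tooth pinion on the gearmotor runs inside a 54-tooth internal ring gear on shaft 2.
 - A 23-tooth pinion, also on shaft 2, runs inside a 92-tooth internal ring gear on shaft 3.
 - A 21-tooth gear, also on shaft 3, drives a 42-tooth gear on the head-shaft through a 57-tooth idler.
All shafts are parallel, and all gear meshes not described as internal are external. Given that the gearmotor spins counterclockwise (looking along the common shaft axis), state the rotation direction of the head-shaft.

counterclockwise

the gearmotor → shaft 2: internal mesh, same direction → CCW.
shaft 2 → shaft 3: internal mesh, same direction → CCW.
shaft 3 → the head-shaft: driver → idler → driven is 2 external meshes, 2 reversals → CCW.
2 reversals in total — an even number — so the head-shaft turns the same way as the gearmotor.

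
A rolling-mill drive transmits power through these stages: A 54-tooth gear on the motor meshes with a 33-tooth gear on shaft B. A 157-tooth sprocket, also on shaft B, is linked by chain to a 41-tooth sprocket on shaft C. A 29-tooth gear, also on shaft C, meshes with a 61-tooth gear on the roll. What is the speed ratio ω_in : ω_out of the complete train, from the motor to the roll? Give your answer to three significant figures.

Each stage contributes driven/driver: gear mesh 33/54 = 0.61111, chain 41/157 = 0.26115, gear mesh 61/29 = 2.1034.
Overall: 0.61111 × 0.26115 × 2.1034 = 0.33569.

0.336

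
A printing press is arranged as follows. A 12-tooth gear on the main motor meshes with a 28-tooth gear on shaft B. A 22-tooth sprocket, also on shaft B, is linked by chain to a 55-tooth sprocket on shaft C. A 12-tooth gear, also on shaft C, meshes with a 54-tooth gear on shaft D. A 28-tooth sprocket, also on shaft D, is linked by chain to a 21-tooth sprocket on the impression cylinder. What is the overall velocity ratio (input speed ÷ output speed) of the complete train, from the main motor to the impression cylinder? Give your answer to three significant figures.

Each stage contributes driven/driver: gear mesh 28/12 = 2.3333, chain 55/22 = 2.5, gear mesh 54/12 = 4.5, chain 21/28 = 0.75.
Overall: 2.3333 × 2.5 × 4.5 × 0.75 = 19.688.

19.7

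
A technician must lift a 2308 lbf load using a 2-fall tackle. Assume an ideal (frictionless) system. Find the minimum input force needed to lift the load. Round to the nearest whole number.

Block-and-tackle MA = number of supporting rope parts = 2.
Effort = load / MA = 2308 / 2 = 1154 lbf.

1154 lbf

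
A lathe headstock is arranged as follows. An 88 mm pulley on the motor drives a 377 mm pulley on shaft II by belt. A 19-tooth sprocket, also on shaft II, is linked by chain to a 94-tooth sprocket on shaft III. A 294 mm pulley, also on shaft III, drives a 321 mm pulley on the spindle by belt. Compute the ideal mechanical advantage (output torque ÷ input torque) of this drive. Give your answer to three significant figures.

23.1

Each stage contributes driven/driver: belt 377/88 = 4.2841, chain 94/19 = 4.9474, belt 321/294 = 1.0918.
Overall: 4.2841 × 4.9474 × 1.0918 = 23.141.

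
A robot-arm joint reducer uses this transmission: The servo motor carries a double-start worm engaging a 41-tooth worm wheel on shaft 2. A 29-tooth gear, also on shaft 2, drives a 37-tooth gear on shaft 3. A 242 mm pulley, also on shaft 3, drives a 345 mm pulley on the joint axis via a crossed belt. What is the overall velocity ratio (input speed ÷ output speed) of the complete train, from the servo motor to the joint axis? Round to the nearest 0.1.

37.3

Each stage contributes driven/driver: worm 41/2 = 20.5, gear mesh 37/29 = 1.2759, belt 345/242 = 1.4256.
Overall: 20.5 × 1.2759 × 1.4256 = 37.287.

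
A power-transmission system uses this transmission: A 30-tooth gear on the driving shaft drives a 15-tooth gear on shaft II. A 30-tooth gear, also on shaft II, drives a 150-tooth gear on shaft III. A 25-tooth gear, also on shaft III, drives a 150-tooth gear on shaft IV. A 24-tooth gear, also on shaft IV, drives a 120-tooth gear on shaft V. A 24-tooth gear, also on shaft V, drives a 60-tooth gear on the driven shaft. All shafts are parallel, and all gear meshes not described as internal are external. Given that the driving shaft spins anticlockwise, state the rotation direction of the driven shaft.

the driving shaft → shaft II: external mesh, 1 reversal → CW.
shaft II → shaft III: external mesh, 1 reversal → CCW.
shaft III → shaft IV: external mesh, 1 reversal → CW.
shaft IV → shaft V: external mesh, 1 reversal → CCW.
shaft V → the driven shaft: external mesh, 1 reversal → CW.
5 reversals in total — an odd number — so the driven shaft turns opposite to the driving shaft.

clockwise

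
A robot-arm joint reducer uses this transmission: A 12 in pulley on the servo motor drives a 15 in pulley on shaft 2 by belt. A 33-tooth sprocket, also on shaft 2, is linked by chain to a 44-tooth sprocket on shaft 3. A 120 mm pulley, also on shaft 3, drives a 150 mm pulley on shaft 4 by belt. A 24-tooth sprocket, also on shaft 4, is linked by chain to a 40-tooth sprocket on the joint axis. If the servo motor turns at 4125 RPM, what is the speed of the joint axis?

1188 RPM

Belt: ratio = 15/12 = 1.25, so shaft 2 turns at 4125 / 1.25 = 3300 RPM.
Chain: ratio = 44/33 = 1.3333, so shaft 3 turns at 3300 / 1.3333 = 2475 RPM.
Belt: ratio = 150/120 = 1.25, so shaft 4 turns at 2475 / 1.25 = 1980 RPM.
Chain: ratio = 40/24 = 1.6667, so the joint axis turns at 1980 / 1.6667 = 1188 RPM.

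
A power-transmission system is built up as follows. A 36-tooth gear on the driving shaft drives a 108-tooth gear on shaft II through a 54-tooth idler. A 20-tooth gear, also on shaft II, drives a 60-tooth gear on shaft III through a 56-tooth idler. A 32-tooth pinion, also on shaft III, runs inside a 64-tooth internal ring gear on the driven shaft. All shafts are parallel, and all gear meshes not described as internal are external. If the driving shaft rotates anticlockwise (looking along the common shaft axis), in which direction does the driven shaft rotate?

the driving shaft → shaft II: driver → idler → driven is 2 external meshes, 2 reversals → CCW.
shaft II → shaft III: driver → idler → driven is 2 external meshes, 2 reversals → CCW.
shaft III → the driven shaft: internal mesh, same direction → CCW.
4 reversals in total — an even number — so the driven shaft turns the same way as the driving shaft.

anticlockwise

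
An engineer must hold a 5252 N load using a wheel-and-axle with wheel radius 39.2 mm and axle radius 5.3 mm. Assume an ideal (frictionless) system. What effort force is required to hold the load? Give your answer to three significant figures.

710 N

Wheel-and-axle MA = R/r = 39.2/5.3 = 7.3962.
Effort = load / MA = 5252 / 7.3962 = 710.09 N.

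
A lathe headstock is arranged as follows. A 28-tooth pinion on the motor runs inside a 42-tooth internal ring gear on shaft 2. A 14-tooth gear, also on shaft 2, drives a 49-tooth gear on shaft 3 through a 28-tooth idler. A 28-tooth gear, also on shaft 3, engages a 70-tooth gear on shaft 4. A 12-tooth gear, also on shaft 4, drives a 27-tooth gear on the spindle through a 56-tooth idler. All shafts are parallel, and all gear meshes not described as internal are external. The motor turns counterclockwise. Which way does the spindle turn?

the motor → shaft 2: internal mesh, same direction → CCW.
shaft 2 → shaft 3: driver → idler → driven is 2 external meshes, 2 reversals → CCW.
shaft 3 → shaft 4: external mesh, 1 reversal → CW.
shaft 4 → the spindle: driver → idler → driven is 2 external meshes, 2 reversals → CW.
5 reversals in total — an odd number — so the spindle turns opposite to the motor.

clockwise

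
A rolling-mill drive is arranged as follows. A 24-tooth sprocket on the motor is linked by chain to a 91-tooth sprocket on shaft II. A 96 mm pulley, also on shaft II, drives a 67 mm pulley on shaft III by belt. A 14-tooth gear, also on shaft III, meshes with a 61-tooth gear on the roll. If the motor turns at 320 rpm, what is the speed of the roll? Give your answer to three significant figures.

chain 91/24 = 3.7917 → 320/3.7917 = 84.396 rpm
belt 67/96 = 0.69792 → 84.396/0.69792 = 120.93 rpm
gear mesh 61/14 = 4.3571 → 120.93/4.3571 = 27.753 rpm

27.8 rpm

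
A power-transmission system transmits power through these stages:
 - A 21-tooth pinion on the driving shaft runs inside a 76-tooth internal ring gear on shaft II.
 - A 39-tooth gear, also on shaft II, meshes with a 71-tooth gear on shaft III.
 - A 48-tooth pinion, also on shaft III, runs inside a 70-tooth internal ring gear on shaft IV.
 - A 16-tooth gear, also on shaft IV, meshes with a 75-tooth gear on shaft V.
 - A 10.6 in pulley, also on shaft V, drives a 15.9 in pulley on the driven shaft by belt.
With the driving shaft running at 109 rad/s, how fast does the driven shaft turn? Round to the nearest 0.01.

1.61 rad/s

internal gear 76/21 = 3.619 → 109/3.619 = 30.118 rad/s
gear mesh 71/39 = 1.8205 → 30.118/1.8205 = 16.544 rad/s
internal gear 70/48 = 1.4583 → 16.544/1.4583 = 11.344 rad/s
gear mesh 75/16 = 4.6875 → 11.344/4.6875 = 2.4201 rad/s
belt 15.9/10.6 = 1.5 → 2.4201/1.5 = 1.6134 rad/s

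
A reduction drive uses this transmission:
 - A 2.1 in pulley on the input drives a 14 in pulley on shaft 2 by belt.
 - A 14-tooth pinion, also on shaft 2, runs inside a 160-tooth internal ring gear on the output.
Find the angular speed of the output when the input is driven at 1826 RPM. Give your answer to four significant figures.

the input → shaft 2 (belt, 14/2.1): 1826 ÷ 6.6667 = 273.9 RPM
shaft 2 → the output (internal gear, 160/14): 273.9 ÷ 11.429 = 23.966 RPM

23.97 RPM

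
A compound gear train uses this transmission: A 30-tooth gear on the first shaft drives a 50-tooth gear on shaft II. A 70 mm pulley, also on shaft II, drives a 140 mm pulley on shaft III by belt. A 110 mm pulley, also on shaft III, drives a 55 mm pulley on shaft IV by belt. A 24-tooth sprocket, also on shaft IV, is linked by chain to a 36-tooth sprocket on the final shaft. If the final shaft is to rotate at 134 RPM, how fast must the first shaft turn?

335 RPM

Overall ratio R = 1.6667 × 2 × 0.5 × 1.5 = 2.5.
Required input speed = output speed × R = 134 × 2.5 = 335 RPM.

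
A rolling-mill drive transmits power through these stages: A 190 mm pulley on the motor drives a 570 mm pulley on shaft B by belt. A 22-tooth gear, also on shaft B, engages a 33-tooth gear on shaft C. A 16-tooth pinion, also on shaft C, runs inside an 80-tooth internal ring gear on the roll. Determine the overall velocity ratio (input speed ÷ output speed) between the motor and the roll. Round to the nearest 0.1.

22.5

Each stage contributes driven/driver: belt 570/190 = 3, gear mesh 33/22 = 1.5, internal gear 80/16 = 5.
Overall: 3 × 1.5 × 5 = 22.5.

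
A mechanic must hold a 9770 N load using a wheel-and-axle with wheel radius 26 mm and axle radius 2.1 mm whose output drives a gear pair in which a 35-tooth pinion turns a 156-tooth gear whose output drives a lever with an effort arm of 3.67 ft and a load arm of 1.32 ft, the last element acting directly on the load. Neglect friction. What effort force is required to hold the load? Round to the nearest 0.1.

Wheel-and-axle MA = R/r = 26/2.1 = 12.381.
Gear pair MA = 156/35 = 4.4571.
Lever MA = effort arm / load arm = 3.67/1.32 = 2.7803.
Combined ideal MA = 12.381 × 4.4571 × 2.7803 = 153.43.
Effort = load / MA = 9770 / 153.43 = 63.678 N.

63.7 N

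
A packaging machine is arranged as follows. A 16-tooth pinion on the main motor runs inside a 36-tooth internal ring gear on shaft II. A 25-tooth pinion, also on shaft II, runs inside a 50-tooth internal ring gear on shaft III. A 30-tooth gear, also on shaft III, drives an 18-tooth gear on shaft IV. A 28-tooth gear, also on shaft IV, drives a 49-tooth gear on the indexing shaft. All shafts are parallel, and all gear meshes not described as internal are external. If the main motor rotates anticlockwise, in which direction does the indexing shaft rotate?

anticlockwise

the main motor → shaft II: internal mesh, same direction → CCW.
shaft II → shaft III: internal mesh, same direction → CCW.
shaft III → shaft IV: external mesh, 1 reversal → CW.
shaft IV → the indexing shaft: external mesh, 1 reversal → CCW.
2 reversals in total — an even number — so the indexing shaft turns the same way as the main motor.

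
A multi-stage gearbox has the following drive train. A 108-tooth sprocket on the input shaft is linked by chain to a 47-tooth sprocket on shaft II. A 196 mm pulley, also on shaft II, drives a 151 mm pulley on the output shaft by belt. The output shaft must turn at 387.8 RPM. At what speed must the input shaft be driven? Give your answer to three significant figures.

Overall ratio R = 0.43519 × 0.77041 = 0.33527.
Required input speed = output speed × R = 387.8 × 0.33527 = 130.02 RPM.

130 RPM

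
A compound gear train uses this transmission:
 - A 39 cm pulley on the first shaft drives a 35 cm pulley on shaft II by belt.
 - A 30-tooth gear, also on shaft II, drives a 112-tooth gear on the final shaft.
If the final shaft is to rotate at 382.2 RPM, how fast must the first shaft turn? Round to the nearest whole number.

Overall ratio R = 0.89744 × 3.7333 = 3.3504.
Required input speed = output speed × R = 382.2 × 3.3504 = 1280.5 RPM.

1281 RPM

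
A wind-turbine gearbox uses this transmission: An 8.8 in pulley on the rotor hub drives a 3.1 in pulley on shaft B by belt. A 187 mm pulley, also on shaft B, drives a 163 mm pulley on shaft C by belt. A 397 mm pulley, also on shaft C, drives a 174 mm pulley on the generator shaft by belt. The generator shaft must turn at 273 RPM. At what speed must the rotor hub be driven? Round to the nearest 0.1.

36.7 RPM

Overall ratio R = 0.35227 × 0.87166 × 0.43829 = 0.13458.
Required input speed = output speed × R = 273 × 0.13458 = 36.741 RPM.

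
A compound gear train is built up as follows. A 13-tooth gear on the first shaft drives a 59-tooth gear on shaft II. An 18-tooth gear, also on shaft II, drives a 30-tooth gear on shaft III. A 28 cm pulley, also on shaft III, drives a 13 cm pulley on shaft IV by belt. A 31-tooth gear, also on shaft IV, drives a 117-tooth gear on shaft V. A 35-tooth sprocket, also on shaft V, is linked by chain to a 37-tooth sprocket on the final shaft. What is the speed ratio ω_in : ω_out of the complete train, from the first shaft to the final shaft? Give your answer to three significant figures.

Each stage contributes driven/driver: gear mesh 59/13 = 4.5385, gear mesh 30/18 = 1.6667, belt 13/28 = 0.46429, gear mesh 117/31 = 3.7742, chain 37/35 = 1.0571.
Overall: 4.5385 × 1.6667 × 0.46429 × 3.7742 × 1.0571 = 14.012.

14.0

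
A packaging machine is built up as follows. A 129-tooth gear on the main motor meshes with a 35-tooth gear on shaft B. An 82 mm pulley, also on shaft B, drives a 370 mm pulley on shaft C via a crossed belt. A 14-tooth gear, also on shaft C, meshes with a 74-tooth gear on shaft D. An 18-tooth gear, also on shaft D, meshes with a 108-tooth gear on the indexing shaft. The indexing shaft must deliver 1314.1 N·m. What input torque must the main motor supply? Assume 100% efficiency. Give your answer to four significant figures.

33.85 N·m

Overall ratio R = 0.27132 × 4.5122 × 5.2857 × 6 = 38.826.
Input torque = output torque / R = 1314.1 / 38.826 = 33.846 N·m.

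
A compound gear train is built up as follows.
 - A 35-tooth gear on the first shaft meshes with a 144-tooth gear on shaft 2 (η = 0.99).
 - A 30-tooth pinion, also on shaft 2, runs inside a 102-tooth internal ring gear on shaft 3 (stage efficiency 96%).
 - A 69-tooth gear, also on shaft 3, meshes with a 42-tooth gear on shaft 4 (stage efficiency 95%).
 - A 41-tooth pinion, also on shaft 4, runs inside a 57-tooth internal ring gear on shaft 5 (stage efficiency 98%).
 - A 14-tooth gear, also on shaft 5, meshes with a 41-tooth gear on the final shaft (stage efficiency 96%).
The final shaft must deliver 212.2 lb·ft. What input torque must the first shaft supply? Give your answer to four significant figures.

Overall ratio R = 4.1143 × 3.4 × 0.6087 × 1.3902 × 2.9286 = 34.667; overall efficiency η = 0.99 × 0.96 × 0.95 × 0.98 × 0.96 = 0.8494.
Input torque = output torque / (R × η) = 212.2 / (34.667 × 0.8494) = 7.2061 lb·ft.

7.206 lb·ft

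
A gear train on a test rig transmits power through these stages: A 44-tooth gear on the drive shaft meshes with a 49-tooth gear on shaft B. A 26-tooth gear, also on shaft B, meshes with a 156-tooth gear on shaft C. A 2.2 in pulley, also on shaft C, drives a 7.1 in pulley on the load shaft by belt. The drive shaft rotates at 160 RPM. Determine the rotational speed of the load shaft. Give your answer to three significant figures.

Gear mesh: ratio = 49/44 = 1.1136, so shaft B turns at 160 / 1.1136 = 143.67 RPM.
Gear mesh: ratio = 156/26 = 6, so shaft C turns at 143.67 / 6 = 23.946 RPM.
Belt: ratio = 7.1/2.2 = 3.2273, so the load shaft turns at 23.946 / 3.2273 = 7.4198 RPM.

7.42 RPM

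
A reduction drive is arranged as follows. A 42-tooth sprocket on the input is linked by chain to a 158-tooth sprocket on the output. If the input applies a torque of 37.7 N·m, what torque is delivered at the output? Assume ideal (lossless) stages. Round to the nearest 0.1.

After the chain (158/42): 37.7 × 3.7619 = 141.82 N·m

141.8 N·m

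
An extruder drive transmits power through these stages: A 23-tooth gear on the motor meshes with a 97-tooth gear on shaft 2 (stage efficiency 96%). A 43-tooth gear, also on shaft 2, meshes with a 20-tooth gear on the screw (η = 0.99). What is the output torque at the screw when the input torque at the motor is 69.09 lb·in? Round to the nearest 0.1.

gear mesh 97/23 = 4.2174 → τ = 69.09·4.2174·0.96 = 279.72 lb·in
gear mesh 20/43 = 0.46512 → τ = 279.72·0.46512·0.99 = 128.8 lb·in

128.8 lb·in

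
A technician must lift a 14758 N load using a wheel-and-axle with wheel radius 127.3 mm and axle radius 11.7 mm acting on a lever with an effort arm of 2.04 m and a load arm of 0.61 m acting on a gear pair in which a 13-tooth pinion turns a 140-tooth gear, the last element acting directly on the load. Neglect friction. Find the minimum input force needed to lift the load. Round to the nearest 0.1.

Wheel-and-axle MA = R/r = 127.3/11.7 = 10.88.
Lever MA = effort arm / load arm = 2.04/0.61 = 3.3443.
Gear pair MA = 140/13 = 10.769.
Combined ideal MA = 10.88 × 3.3443 × 10.769 = 391.86.
Effort = load / MA = 14758 / 391.86 = 37.662 N.

37.7 N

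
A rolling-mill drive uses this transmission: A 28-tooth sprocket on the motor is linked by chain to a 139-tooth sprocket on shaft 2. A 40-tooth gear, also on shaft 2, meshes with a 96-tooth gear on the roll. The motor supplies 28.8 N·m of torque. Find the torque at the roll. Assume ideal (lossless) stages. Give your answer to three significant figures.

After the chain (139/28): 28.8 × 4.9643 = 142.97 N·m
After the gear mesh (96/40): 142.97 × 2.4 = 343.13 N·m

343 N·m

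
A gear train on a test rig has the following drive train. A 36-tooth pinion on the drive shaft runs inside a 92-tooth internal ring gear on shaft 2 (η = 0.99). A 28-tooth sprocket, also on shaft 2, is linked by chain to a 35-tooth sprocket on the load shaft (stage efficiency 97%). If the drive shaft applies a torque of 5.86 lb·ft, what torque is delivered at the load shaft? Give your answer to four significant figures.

internal gear 92/36 = 2.5556 → τ = 5.86·2.5556·0.99 = 14.826 lb·ft
chain 35/28 = 1.25 → τ = 14.826·1.25·0.97 = 17.976 lb·ft

17.98 lb·ft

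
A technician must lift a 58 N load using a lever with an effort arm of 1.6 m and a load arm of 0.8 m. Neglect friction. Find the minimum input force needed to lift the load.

29 N

Lever MA = effort arm / load arm = 1.6/0.8 = 2.
Effort = load / MA = 58 / 2 = 29 N.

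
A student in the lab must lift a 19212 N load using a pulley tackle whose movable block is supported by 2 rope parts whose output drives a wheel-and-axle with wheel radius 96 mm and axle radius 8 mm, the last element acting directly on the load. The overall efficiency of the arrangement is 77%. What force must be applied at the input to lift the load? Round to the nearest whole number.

Block-and-tackle MA = number of supporting rope parts = 2.
Wheel-and-axle MA = R/r = 96/8 = 12.
Combined ideal MA = 2 × 12 = 24.
Actual MA = 24 × 0.77 = 18.48.
Effort = load / actual MA = 19212 / 18.48 = 1039.6 N.

1040 N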